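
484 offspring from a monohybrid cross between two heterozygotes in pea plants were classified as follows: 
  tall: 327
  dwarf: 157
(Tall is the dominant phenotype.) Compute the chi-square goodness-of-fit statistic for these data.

14.281

For a monohybrid cross between heterozygotes with complete dominance, the expected phenotypic ratio is 3:1.
Total ratio parts = 4. Expected numbers out of 484:
  tall: 484 × 3/4 = 363
  dwarf: 484 × 1/4 = 121
χ² = Σ (O − E)² / E
  tall: (327 − 363)² / 363 = 3.5702
  dwarf: (157 − 121)² / 121 = 10.7107
χ² = 3.5702 + 10.7107 = 14.2809 ≈ 14.281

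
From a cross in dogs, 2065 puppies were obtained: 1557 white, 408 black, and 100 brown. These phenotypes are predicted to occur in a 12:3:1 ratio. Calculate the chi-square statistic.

7.707

Under the 12:3:1 hypothesis (Σ ratio = 16, N = 2065):
  white: 2065 × 12/16 = 1548.75
  black: 2065 × 3/16 = 387.1875
  brown: 2065 × 1/16 = 129.0625
χ² = Σ (O − E)² / E
  white: (1557 − 1548.75)² / 1548.75 = 0.0439
  black: (408 − 387.1875)² / 387.1875 = 1.1187
  brown: (100 − 129.0625)² / 129.0625 = 6.5443
χ² = 0.0439 + 1.1187 + 6.5443 = 7.7069 ≈ 7.707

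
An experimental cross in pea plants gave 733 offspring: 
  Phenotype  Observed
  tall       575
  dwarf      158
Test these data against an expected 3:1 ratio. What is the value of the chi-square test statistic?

Under the 3:1 hypothesis (Σ ratio = 4, N = 733):
  tall: 733 × 3/4 = 549.75
  dwarf: 733 × 1/4 = 183.25
χ² = Σ (O − E)² / E
  tall: (575 − 549.75)² / 549.75 = 1.1597
  dwarf: (158 − 183.25)² / 183.25 = 3.4792
χ² = 1.1597 + 3.4792 = 4.6389 ≈ 4.639

4.639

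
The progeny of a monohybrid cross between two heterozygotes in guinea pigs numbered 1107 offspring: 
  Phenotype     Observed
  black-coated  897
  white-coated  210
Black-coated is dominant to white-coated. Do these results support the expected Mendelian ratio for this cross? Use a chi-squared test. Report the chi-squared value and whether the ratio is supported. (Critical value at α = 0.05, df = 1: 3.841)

21.466; not consistent

For a monohybrid cross between heterozygotes with complete dominance, the expected phenotypic ratio is 3:1.
The 3:1 ratio has 4 parts, so with N = 1107 the expected counts are:
  black-coated: 1107 × 3/4 = 830.25
  white-coated: 1107 × 1/4 = 276.75
χ² = Σ (O − E)² / E
  black-coated: (897 − 830.25)² / 830.25 = 5.3665
  white-coated: (210 − 276.75)² / 276.75 = 16.0996
χ² = 5.3665 + 16.0996 = 21.4661 ≈ 21.466
Degrees of freedom = 2 − 1 = 1; critical value at α = 0.05 is 3.841.
Since 21.466 > 3.841, we reject the null hypothesis — the data do not fit the 3:1 ratio.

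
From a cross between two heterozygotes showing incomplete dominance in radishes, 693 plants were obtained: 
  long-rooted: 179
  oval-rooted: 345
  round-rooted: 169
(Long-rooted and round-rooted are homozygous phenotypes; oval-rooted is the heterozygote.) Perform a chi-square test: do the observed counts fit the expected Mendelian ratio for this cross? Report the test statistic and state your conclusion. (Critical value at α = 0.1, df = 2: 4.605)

With incomplete dominance, a heterozygote × heterozygote cross gives a 1:2:1 phenotypic ratio.
Under the 1:2:1 hypothesis (Σ ratio = 4, N = 693):
  long-rooted: 693 × 1/4 = 173.25
  oval-rooted: 693 × 2/4 = 346.5
  round-rooted: 693 × 1/4 = 173.25
χ² = Σ (O − E)² / E
  long-rooted: (179 − 173.25)² / 173.25 = 0.1908
  oval-rooted: (345 − 346.5)² / 346.5 = 0.0065
  round-rooted: (169 − 173.25)² / 173.25 = 0.1043
χ² = 0.1908 + 0.0065 + 0.1043 = 0.3016 ≈ 0.302
Degrees of freedom = 3 − 1 = 2; critical value at α = 0.1 is 4.605.
Since 0.302 < 4.605, we fail to reject the null hypothesis — the data are consistent with the 1:2:1 ratio.

0.302; consistent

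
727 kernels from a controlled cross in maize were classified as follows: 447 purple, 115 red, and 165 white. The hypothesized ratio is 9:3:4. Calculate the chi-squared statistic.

8.419

Under the 9:3:4 hypothesis (Σ ratio = 16, N = 727):
  purple: 727 × 9/16 = 408.9375
  red: 727 × 3/16 = 136.3125
  white: 727 × 4/16 = 181.75
χ² = Σ (O − E)² / E
  purple: (447 − 408.9375)² / 408.9375 = 3.5427
  red: (115 − 136.3125)² / 136.3125 = 3.3322
  white: (165 − 181.75)² / 181.75 = 1.5437
χ² = 3.5427 + 3.3322 + 1.5437 = 8.4186 ≈ 8.419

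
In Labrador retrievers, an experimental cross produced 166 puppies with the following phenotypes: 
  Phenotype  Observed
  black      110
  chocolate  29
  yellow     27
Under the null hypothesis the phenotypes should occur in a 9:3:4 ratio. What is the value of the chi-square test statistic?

The 9:3:4 ratio has 16 parts, so with N = 166 the expected counts are:
  black: 166 × 9/16 = 93.375
  chocolate: 166 × 3/16 = 31.125
  yellow: 166 × 4/16 = 41.5
χ² = Σ (O − E)² / E
  black: (110 − 93.375)² / 93.375 = 2.9600
  chocolate: (29 − 31.125)² / 31.125 = 0.1451
  yellow: (27 − 41.5)² / 41.5 = 5.0663
χ² = 2.9600 + 0.1451 + 5.0663 = 8.1714 ≈ 8.171

8.171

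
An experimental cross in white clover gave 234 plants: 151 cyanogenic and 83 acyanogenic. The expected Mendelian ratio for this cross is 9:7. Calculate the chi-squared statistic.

Under the 9:7 hypothesis (Σ ratio = 16, N = 234):
  cyanogenic: 234 × 9/16 = 131.625
  acyanogenic: 234 × 7/16 = 102.375
χ² = Σ (O − E)² / E
  cyanogenic: (151 − 131.625)² / 131.625 = 2.8520
  acyanogenic: (83 − 102.375)² / 102.375 = 3.6668
χ² = 2.8520 + 3.6668 = 6.5188 ≈ 6.519

6.519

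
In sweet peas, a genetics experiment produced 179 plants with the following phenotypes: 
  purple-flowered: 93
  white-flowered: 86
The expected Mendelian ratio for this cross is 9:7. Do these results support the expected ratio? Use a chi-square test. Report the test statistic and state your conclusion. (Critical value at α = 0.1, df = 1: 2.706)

Total ratio parts = 16. Expected numbers out of 179:
  purple-flowered: 179 × 9/16 = 100.6875
  white-flowered: 179 × 7/16 = 78.3125
χ² = Σ (O − E)² / E
  purple-flowered: (93 − 100.6875)² / 100.6875 = 0.5869
  white-flowered: (86 − 78.3125)² / 78.3125 = 0.7546
χ² = 0.5869 + 0.7546 = 1.3415 ≈ 1.342
Degrees of freedom = 2 − 1 = 1; critical value at α = 0.1 is 2.706.
Since 1.342 < 2.706, we fail to reject the null hypothesis — the data are consistent with the 9:7 ratio.

1.342; consistent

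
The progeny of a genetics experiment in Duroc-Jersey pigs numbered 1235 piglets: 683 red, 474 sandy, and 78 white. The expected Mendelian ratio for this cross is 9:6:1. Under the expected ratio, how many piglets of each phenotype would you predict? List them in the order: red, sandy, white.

The 9:6:1 ratio has 16 parts, so with N = 1235 the expected counts are:
  red: 1235 × 9/16 = 694.6875
  sandy: 1235 × 6/16 = 463.125
  white: 1235 × 1/16 = 77.1875

694.6875, 463.125, 77.1875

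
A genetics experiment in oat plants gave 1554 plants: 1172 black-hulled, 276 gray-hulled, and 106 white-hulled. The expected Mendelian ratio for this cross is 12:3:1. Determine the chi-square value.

Under the 12:3:1 hypothesis (Σ ratio = 16, N = 1554):
  black-hulled: 1554 × 12/16 = 1165.5
  gray-hulled: 1554 × 3/16 = 291.375
  white-hulled: 1554 × 1/16 = 97.125
χ² = Σ (O − E)² / E
  black-hulled: (1172 − 1165.5)² / 1165.5 = 0.0363
  gray-hulled: (276 − 291.375)² / 291.375 = 0.8113
  white-hulled: (106 − 97.125)² / 97.125 = 0.8110
χ² = 0.0363 + 0.8113 + 0.8110 = 1.6586 ≈ 1.659

1.659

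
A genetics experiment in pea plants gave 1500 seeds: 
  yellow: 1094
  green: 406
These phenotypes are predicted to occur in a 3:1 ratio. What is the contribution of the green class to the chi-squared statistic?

2.563

Total ratio parts = 4. Expected numbers out of 1500:
  yellow: 1500 × 3/4 = 1125
  green: 1500 × 1/4 = 375
Contribution of green: (406 − 375)² / 375 = 2.5627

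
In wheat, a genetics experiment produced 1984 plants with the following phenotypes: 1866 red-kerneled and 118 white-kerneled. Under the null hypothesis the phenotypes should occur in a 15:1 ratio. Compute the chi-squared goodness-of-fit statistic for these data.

0.310

The 15:1 ratio has 16 parts, so with N = 1984 the expected counts are:
  red-kerneled: 1984 × 15/16 = 1860
  white-kerneled: 1984 × 1/16 = 124
χ² = Σ (O − E)² / E
  red-kerneled: (1866 − 1860)² / 1860 = 0.0194
  white-kerneled: (118 − 124)² / 124 = 0.2903
χ² = 0.0194 + 0.2903 = 0.3097 ≈ 0.310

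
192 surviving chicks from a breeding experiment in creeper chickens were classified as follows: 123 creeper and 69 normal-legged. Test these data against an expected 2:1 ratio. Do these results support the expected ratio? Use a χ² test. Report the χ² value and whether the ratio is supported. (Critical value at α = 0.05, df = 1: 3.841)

0.586; consistent

Under the 2:1 hypothesis (Σ ratio = 3, N = 192):
  creeper: 192 × 2/3 = 128
  normal-legged: 192 × 1/3 = 64
χ² = Σ (O − E)² / E
  creeper: (123 − 128)² / 128 = 0.1953
  normal-legged: (69 − 64)² / 64 = 0.3906
χ² = 0.1953 + 0.3906 = 0.5859 ≈ 0.586
Degrees of freedom = 2 − 1 = 1; critical value at α = 0.05 is 3.841.
Since 0.586 < 3.841, we fail to reject the null hypothesis — the data are consistent with the 2:1 ratio.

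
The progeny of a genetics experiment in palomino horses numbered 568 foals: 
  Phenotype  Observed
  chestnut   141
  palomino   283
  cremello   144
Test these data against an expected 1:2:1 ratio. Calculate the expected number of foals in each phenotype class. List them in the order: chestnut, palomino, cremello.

Under the 1:2:1 hypothesis (Σ ratio = 4, N = 568):
  chestnut: 568 × 1/4 = 142
  palomino: 568 × 2/4 = 284
  cremello: 568 × 1/4 = 142

142, 284, 142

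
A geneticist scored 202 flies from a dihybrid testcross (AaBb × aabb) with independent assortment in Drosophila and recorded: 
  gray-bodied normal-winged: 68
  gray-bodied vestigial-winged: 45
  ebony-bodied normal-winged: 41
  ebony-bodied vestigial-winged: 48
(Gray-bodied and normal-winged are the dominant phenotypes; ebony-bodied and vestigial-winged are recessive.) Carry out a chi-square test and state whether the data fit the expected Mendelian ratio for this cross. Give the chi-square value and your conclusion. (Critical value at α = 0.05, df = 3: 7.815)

8.574; not consistent

A dihybrid testcross with independent assortment gives a 1:1:1:1 ratio.
Under the 1:1:1:1 hypothesis (Σ ratio = 4, N = 202):
  gray-bodied normal-winged: 202 × 1/4 = 50.5
  gray-bodied vestigial-winged: 202 × 1/4 = 50.5
  ebony-bodied normal-winged: 202 × 1/4 = 50.5
  ebony-bodied vestigial-winged: 202 × 1/4 = 50.5
χ² = Σ (O − E)² / E
  gray-bodied normal-winged: (68 − 50.5)² / 50.5 = 6.0644
  gray-bodied vestigial-winged: (45 − 50.5)² / 50.5 = 0.5990
  ebony-bodied normal-winged: (41 − 50.5)² / 50.5 = 1.7871
  ebony-bodied vestigial-winged: (48 − 50.5)² / 50.5 = 0.1238
χ² = 6.0644 + 0.5990 + 1.7871 + 0.1238 = 8.5743 ≈ 8.574
Degrees of freedom = 4 − 1 = 3; critical value at α = 0.05 is 7.815.
Since 8.574 > 7.815, we reject the null hypothesis — the data do not fit the 1:1:1:1 ratio.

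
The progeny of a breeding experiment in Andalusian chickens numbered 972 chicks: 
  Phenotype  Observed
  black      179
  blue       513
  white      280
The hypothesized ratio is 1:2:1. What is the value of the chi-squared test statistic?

Expected counts for N = 972 under a 1:2:1 ratio (total parts = 4):
  black: 972 × 1/4 = 243
  blue: 972 × 2/4 = 486
  white: 972 × 1/4 = 243
χ² = Σ (O − E)² / E
  black: (179 − 243)² / 243 = 16.8560
  blue: (513 − 486)² / 486 = 1.5000
  white: (280 − 243)² / 243 = 5.6337
χ² = 16.8560 + 1.5000 + 5.6337 = 23.9897 ≈ 23.990

23.990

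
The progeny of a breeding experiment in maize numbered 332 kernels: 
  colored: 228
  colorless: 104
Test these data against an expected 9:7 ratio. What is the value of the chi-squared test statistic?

The 9:7 ratio has 16 parts, so with N = 332 the expected counts are:
  colored: 332 × 9/16 = 186.75
  colorless: 332 × 7/16 = 145.25
χ² = Σ (O − E)² / E
  colored: (228 − 186.75)² / 186.75 = 9.1114
  colorless: (104 − 145.25)² / 145.25 = 11.7147
χ² = 9.1114 + 11.7147 = 20.8261 ≈ 20.826

20.826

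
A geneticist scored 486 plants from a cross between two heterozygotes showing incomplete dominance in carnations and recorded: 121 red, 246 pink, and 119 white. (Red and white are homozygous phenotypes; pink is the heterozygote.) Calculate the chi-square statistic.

With incomplete dominance, a heterozygote × heterozygote cross gives a 1:2:1 phenotypic ratio.
The 1:2:1 ratio has 4 parts, so with N = 486 the expected counts are:
  red: 486 × 1/4 = 121.5
  pink: 486 × 2/4 = 243
  white: 486 × 1/4 = 121.5
χ² = Σ (O − E)² / E
  red: (121 − 121.5)² / 121.5 = 0.0021
  pink: (246 − 243)² / 243 = 0.0370
  white: (119 − 121.5)² / 121.5 = 0.0514
χ² = 0.0021 + 0.0370 + 0.0514 = 0.0905 ≈ 0.091

0.091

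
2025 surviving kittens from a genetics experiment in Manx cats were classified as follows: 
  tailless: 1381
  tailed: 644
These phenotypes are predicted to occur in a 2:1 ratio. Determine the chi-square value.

2.136

Under the 2:1 hypothesis (Σ ratio = 3, N = 2025):
  tailless: 2025 × 2/3 = 1350
  tailed: 2025 × 1/3 = 675
χ² = Σ (O − E)² / E
  tailless: (1381 − 1350)² / 1350 = 0.7119
  tailed: (644 − 675)² / 675 = 1.4237
χ² = 0.7119 + 1.4237 = 2.1356 ≈ 2.136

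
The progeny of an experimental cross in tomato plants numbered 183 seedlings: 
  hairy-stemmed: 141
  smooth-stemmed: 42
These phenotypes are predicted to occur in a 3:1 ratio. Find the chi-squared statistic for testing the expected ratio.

Under the 3:1 hypothesis (Σ ratio = 4, N = 183):
  hairy-stemmed: 183 × 3/4 = 137.25
  smooth-stemmed: 183 × 1/4 = 45.75
χ² = Σ (O − E)² / E
  hairy-stemmed: (141 − 137.25)² / 137.25 = 0.1025
  smooth-stemmed: (42 − 45.75)² / 45.75 = 0.3074
χ² = 0.1025 + 0.3074 = 0.4099 ≈ 0.410

0.410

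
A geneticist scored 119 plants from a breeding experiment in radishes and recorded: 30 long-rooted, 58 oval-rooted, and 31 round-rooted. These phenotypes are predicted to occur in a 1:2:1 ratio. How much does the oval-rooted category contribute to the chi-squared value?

Under the 1:2:1 hypothesis (Σ ratio = 4, N = 119):
  long-rooted: 119 × 1/4 = 29.75
  oval-rooted: 119 × 2/4 = 59.5
  round-rooted: 119 × 1/4 = 29.75
Contribution of oval-rooted: (58 − 59.5)² / 59.5 = 0.0378

0.038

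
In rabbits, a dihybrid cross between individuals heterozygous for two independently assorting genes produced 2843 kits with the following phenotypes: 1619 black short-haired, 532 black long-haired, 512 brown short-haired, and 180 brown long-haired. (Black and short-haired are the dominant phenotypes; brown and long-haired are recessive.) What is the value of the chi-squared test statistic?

A dihybrid F₂ with independent assortment and complete dominance at both loci gives a 9:3:3:1 phenotypic ratio.
Total ratio parts = 16. Expected numbers out of 2843:
  black short-haired: 2843 × 9/16 = 1599.1875
  black long-haired: 2843 × 3/16 = 533.0625
  brown short-haired: 2843 × 3/16 = 533.0625
  brown long-haired: 2843 × 1/16 = 177.6875
χ² = Σ (O − E)² / E
  black short-haired: (1619 − 1599.1875)² / 1599.1875 = 0.2455
  black long-haired: (532 − 533.0625)² / 533.0625 = 0.0021
  brown short-haired: (512 − 533.0625)² / 533.0625 = 0.8322
  brown long-haired: (180 − 177.6875)² / 177.6875 = 0.0301
χ² = 0.2455 + 0.0021 + 0.8322 + 0.0301 = 1.1099 ≈ 1.110

1.110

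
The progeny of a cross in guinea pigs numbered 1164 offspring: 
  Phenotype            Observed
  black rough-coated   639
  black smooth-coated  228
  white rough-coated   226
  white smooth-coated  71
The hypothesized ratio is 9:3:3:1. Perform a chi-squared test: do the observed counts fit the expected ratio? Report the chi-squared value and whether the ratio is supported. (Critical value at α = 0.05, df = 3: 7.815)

Total ratio parts = 16. Expected numbers out of 1164:
  black rough-coated: 1164 × 9/16 = 654.75
  black smooth-coated: 1164 × 3/16 = 218.25
  white rough-coated: 1164 × 3/16 = 218.25
  white smooth-coated: 1164 × 1/16 = 72.75
χ² = Σ (O − E)² / E
  black rough-coated: (639 − 654.75)² / 654.75 = 0.3789
  black smooth-coated: (228 − 218.25)² / 218.25 = 0.4356
  white rough-coated: (226 − 218.25)² / 218.25 = 0.2752
  white smooth-coated: (71 − 72.75)² / 72.75 = 0.0421
χ² = 0.3789 + 0.4356 + 0.2752 + 0.0421 = 1.1318 ≈ 1.132
Degrees of freedom = 4 − 1 = 3; critical value at α = 0.05 is 7.815.
Since 1.132 < 7.815, we fail to reject the null hypothesis — the data are consistent with the 9:3:3:1 ratio.

1.132; consistent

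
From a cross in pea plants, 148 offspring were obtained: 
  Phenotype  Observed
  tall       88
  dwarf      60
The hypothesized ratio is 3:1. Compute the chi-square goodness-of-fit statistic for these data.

19.063

Under the 3:1 hypothesis (Σ ratio = 4, N = 148):
  tall: 148 × 3/4 = 111
  dwarf: 148 × 1/4 = 37
χ² = Σ (O − E)² / E
  tall: (88 − 111)² / 111 = 4.7658
  dwarf: (60 − 37)² / 37 = 14.2973
χ² = 4.7658 + 14.2973 = 19.0631 ≈ 19.063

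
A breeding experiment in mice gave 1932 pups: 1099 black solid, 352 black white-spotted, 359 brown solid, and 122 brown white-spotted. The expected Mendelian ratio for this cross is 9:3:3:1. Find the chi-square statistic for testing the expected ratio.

0.470

Expected counts for N = 1932 under a 9:3:3:1 ratio (total parts = 16):
  black solid: 1932 × 9/16 = 1086.75
  black white-spotted: 1932 × 3/16 = 362.25
  brown solid: 1932 × 3/16 = 362.25
  brown white-spotted: 1932 × 1/16 = 120.75
χ² = Σ (O − E)² / E
  black solid: (1099 − 1086.75)² / 1086.75 = 0.1381
  black white-spotted: (352 − 362.25)² / 362.25 = 0.2900
  brown solid: (359 − 362.25)² / 362.25 = 0.0292
  brown white-spotted: (122 − 120.75)² / 120.75 = 0.0129
χ² = 0.1381 + 0.2900 + 0.0292 + 0.0129 = 0.4702 ≈ 0.470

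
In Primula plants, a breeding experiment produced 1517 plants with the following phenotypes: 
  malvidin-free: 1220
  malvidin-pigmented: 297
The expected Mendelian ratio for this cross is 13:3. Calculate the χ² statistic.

0.683

The 13:3 ratio has 16 parts, so with N = 1517 the expected counts are:
  malvidin-free: 1517 × 13/16 = 1232.5625
  malvidin-pigmented: 1517 × 3/16 = 284.4375
χ² = Σ (O − E)² / E
  malvidin-free: (1220 − 1232.5625)² / 1232.5625 = 0.1280
  malvidin-pigmented: (297 − 284.4375)² / 284.4375 = 0.5548
χ² = 0.1280 + 0.5548 = 0.6828 ≈ 0.683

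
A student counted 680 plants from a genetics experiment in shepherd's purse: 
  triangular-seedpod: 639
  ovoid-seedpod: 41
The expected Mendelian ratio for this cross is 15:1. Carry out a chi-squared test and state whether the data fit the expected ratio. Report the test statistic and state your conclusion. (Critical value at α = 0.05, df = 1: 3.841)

Total ratio parts = 16. Expected numbers out of 680:
  triangular-seedpod: 680 × 15/16 = 637.5
  ovoid-seedpod: 680 × 1/16 = 42.5
χ² = Σ (O − E)² / E
  triangular-seedpod: (639 − 637.5)² / 637.5 = 0.0035
  ovoid-seedpod: (41 − 42.5)² / 42.5 = 0.0529
χ² = 0.0035 + 0.0529 = 0.0564 ≈ 0.056
Degrees of freedom = 2 − 1 = 1; critical value at α = 0.05 is 3.841.
Since 0.056 < 3.841, we fail to reject the null hypothesis — the data are consistent with the 15:1 ratio.

0.056; consistent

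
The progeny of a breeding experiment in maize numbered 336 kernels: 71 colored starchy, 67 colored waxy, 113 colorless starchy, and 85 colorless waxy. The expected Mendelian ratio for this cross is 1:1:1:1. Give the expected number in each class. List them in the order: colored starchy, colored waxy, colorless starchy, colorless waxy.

Total ratio parts = 4. Expected numbers out of 336:
  colored starchy: 336 × 1/4 = 84
  colored waxy: 336 × 1/4 = 84
  colorless starchy: 336 × 1/4 = 84
  colorless waxy: 336 × 1/4 = 84

84, 84, 84, 84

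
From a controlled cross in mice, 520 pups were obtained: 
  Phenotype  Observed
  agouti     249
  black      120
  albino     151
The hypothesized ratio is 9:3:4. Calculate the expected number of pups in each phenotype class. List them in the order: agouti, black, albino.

292.5, 97.5, 130

The 9:3:4 ratio has 16 parts, so with N = 520 the expected counts are:
  agouti: 520 × 9/16 = 292.5
  black: 520 × 3/16 = 97.5
  albino: 520 × 4/16 = 130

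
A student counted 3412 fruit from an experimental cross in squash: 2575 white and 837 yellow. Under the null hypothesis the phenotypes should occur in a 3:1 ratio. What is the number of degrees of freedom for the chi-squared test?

A goodness-of-fit test with 2 phenotype classes has df = 2 − 1 = 1.

1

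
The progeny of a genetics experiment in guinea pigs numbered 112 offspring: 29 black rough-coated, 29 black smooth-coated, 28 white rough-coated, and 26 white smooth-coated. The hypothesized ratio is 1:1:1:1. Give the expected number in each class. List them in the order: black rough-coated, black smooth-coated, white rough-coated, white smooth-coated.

Total ratio parts = 4. Expected numbers out of 112:
  black rough-coated: 112 × 1/4 = 28
  black smooth-coated: 112 × 1/4 = 28
  white rough-coated: 112 × 1/4 = 28
  white smooth-coated: 112 × 1/4 = 28

28, 28, 28, 28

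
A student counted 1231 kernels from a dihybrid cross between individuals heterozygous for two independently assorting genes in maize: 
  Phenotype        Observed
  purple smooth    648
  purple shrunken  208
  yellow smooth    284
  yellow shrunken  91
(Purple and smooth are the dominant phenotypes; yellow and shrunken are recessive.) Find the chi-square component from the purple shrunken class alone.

2.255

A dihybrid F₂ with independent assortment and complete dominance at both loci gives a 9:3:3:1 phenotypic ratio.
Total ratio parts = 16. Expected numbers out of 1231:
  purple smooth: 1231 × 9/16 = 692.4375
  purple shrunken: 1231 × 3/16 = 230.8125
  yellow smooth: 1231 × 3/16 = 230.8125
  yellow shrunken: 1231 × 1/16 = 76.9375
Contribution of purple shrunken: (208 − 230.8125)² / 230.8125 = 2.2547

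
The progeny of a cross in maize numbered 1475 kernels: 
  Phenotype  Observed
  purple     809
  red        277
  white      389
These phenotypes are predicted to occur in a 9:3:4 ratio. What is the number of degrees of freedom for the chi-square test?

A goodness-of-fit test with 3 phenotype classes has df = 3 − 1 = 2.

2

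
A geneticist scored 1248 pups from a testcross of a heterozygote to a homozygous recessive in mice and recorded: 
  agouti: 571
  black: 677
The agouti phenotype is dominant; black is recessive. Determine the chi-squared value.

A testcross of a heterozygote (Aa × aa) gives a 1:1 phenotypic ratio.
Expected counts for N = 1248 under a 1:1 ratio (total parts = 2):
  agouti: 1248 × 1/2 = 624
  black: 1248 × 1/2 = 624
χ² = Σ (O − E)² / E
  agouti: (571 − 624)² / 624 = 4.5016
  black: (677 − 624)² / 624 = 4.5016
χ² = 4.5016 + 4.5016 = 9.0032 ≈ 9.003

9.003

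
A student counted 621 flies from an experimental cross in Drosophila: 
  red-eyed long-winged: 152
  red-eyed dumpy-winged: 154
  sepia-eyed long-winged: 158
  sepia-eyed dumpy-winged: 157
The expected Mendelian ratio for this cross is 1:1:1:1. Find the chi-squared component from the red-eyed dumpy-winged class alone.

Total ratio parts = 4. Expected numbers out of 621:
  red-eyed long-winged: 621 × 1/4 = 155.25
  red-eyed dumpy-winged: 621 × 1/4 = 155.25
  sepia-eyed long-winged: 621 × 1/4 = 155.25
  sepia-eyed dumpy-winged: 621 × 1/4 = 155.25
Contribution of red-eyed dumpy-winged: (154 − 155.25)² / 155.25 = 0.0101

0.010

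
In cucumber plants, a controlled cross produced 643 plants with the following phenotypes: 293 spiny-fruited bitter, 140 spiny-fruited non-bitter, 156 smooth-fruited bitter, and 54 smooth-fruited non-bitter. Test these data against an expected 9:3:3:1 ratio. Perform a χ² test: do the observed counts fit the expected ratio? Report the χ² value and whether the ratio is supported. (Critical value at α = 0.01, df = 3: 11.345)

The 9:3:3:1 ratio has 16 parts, so with N = 643 the expected counts are:
  spiny-fruited bitter: 643 × 9/16 = 361.6875
  spiny-fruited non-bitter: 643 × 3/16 = 120.5625
  smooth-fruited bitter: 643 × 3/16 = 120.5625
  smooth-fruited non-bitter: 643 × 1/16 = 40.1875
χ² = Σ (O − E)² / E
  spiny-fruited bitter: (293 − 361.6875)² / 361.6875 = 13.0443
  spiny-fruited non-bitter: (140 − 120.5625)² / 120.5625 = 3.1338
  smooth-fruited bitter: (156 − 120.5625)² / 120.5625 = 10.4163
  smooth-fruited non-bitter: (54 − 40.1875)² / 40.1875 = 4.7474
χ² = 13.0443 + 3.1338 + 10.4163 + 4.7474 = 31.3418 ≈ 31.342
Degrees of freedom = 4 − 1 = 3; critical value at α = 0.01 is 11.345.
Since 31.342 > 11.345, we reject the null hypothesis — the data do not fit the 9:3:3:1 ratio.

31.342; not consistent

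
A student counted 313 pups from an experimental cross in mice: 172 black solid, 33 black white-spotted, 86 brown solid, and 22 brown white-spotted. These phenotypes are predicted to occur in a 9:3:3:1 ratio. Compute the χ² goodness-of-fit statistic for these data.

24.352

Under the 9:3:3:1 hypothesis (Σ ratio = 16, N = 313):
  black solid: 313 × 9/16 = 176.0625
  black white-spotted: 313 × 3/16 = 58.6875
  brown solid: 313 × 3/16 = 58.6875
  brown white-spotted: 313 × 1/16 = 19.5625
χ² = Σ (O − E)² / E
  black solid: (172 − 176.0625)² / 176.0625 = 0.0937
  black white-spotted: (33 − 58.6875)² / 58.6875 = 11.2434
  brown solid: (86 − 58.6875)² / 58.6875 = 12.7109
  brown white-spotted: (22 − 19.5625)² / 19.5625 = 0.3037
χ² = 0.0937 + 11.2434 + 12.7109 + 0.3037 = 24.3517 ≈ 24.352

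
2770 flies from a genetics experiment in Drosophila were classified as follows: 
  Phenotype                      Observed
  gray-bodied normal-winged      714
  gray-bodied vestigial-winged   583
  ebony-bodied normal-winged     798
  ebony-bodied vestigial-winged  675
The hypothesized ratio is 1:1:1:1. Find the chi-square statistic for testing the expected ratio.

The 1:1:1:1 ratio has 4 parts, so with N = 2770 the expected counts are:
  gray-bodied normal-winged: 2770 × 1/4 = 692.5
  gray-bodied vestigial-winged: 2770 × 1/4 = 692.5
  ebony-bodied normal-winged: 2770 × 1/4 = 692.5
  ebony-bodied vestigial-winged: 2770 × 1/4 = 692.5
χ² = Σ (O − E)² / E
  gray-bodied normal-winged: (714 − 692.5)² / 692.5 = 0.6675
  gray-bodied vestigial-winged: (583 − 692.5)² / 692.5 = 17.3144
  ebony-bodied normal-winged: (798 − 692.5)² / 692.5 = 16.0726
  ebony-bodied vestigial-winged: (675 − 692.5)² / 692.5 = 0.4422
χ² = 0.6675 + 17.3144 + 16.0726 + 0.4422 = 34.4967 ≈ 34.497

34.497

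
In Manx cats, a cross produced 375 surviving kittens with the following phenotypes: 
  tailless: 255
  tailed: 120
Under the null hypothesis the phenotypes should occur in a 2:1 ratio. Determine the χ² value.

Total ratio parts = 3. Expected numbers out of 375:
  tailless: 375 × 2/3 = 250
  tailed: 375 × 1/3 = 125
χ² = Σ (O − E)² / E
  tailless: (255 − 250)² / 250 = 0.1000
  tailed: (120 − 125)² / 125 = 0.2000
χ² = 0.1000 + 0.2000 = 0.300

0.300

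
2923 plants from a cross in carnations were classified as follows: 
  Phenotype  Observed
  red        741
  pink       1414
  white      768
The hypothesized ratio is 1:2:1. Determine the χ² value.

3.586

Total ratio parts = 4. Expected numbers out of 2923:
  red: 2923 × 1/4 = 730.75
  pink: 2923 × 2/4 = 1461.5
  white: 2923 × 1/4 = 730.75
χ² = Σ (O − E)² / E
  red: (741 − 730.75)² / 730.75 = 0.1438
  pink: (1414 − 1461.5)² / 1461.5 = 1.5438
  white: (768 − 730.75)² / 730.75 = 1.8988
χ² = 0.1438 + 1.5438 + 1.8988 = 3.5864 ≈ 3.586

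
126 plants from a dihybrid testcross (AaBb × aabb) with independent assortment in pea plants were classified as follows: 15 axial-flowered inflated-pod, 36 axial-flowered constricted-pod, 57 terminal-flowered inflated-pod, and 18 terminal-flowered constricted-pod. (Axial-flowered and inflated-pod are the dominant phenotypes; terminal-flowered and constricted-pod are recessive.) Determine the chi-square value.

A dihybrid testcross with independent assortment gives a 1:1:1:1 ratio.
The 1:1:1:1 ratio has 4 parts, so with N = 126 the expected counts are:
  axial-flowered inflated-pod: 126 × 1/4 = 31.5
  axial-flowered constricted-pod: 126 × 1/4 = 31.5
  terminal-flowered inflated-pod: 126 × 1/4 = 31.5
  terminal-flowered constricted-pod: 126 × 1/4 = 31.5
χ² = Σ (O − E)² / E
  axial-flowered inflated-pod: (15 − 31.5)² / 31.5 = 8.6429
  axial-flowered constricted-pod: (36 − 31.5)² / 31.5 = 0.6429
  terminal-flowered inflated-pod: (57 − 31.5)² / 31.5 = 20.6429
  terminal-flowered constricted-pod: (18 − 31.5)² / 31.5 = 5.7857
χ² = 8.6429 + 0.6429 + 20.6429 + 5.7857 = 35.7144 ≈ 35.714

35.714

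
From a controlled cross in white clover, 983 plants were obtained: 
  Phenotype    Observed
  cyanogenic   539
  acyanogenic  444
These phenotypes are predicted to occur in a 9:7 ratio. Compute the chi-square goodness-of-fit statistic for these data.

0.803

The 9:7 ratio has 16 parts, so with N = 983 the expected counts are:
  cyanogenic: 983 × 9/16 = 552.9375
  acyanogenic: 983 × 7/16 = 430.0625
χ² = Σ (O − E)² / E
  cyanogenic: (539 − 552.9375)² / 552.9375 = 0.3513
  acyanogenic: (444 − 430.0625)² / 430.0625 = 0.4517
χ² = 0.3513 + 0.4517 = 0.803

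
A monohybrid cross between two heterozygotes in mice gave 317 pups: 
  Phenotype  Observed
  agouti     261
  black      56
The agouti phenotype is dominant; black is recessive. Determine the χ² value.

9.095

For a monohybrid cross between heterozygotes with complete dominance, the expected phenotypic ratio is 3:1.
The 3:1 ratio has 4 parts, so with N = 317 the expected counts are:
  agouti: 317 × 3/4 = 237.75
  black: 317 × 1/4 = 79.25
χ² = Σ (O − E)² / E
  agouti: (261 − 237.75)² / 237.75 = 2.2737
  black: (56 − 79.25)² / 79.25 = 6.8210
χ² = 2.2737 + 6.8210 = 9.0947 ≈ 9.095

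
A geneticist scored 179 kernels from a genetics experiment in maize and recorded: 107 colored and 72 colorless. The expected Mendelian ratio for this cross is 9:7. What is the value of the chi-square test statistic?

Expected counts for N = 179 under a 9:7 ratio (total parts = 16):
  colored: 179 × 9/16 = 100.6875
  colorless: 179 × 7/16 = 78.3125
χ² = Σ (O − E)² / E
  colored: (107 − 100.6875)² / 100.6875 = 0.3958
  colorless: (72 − 78.3125)² / 78.3125 = 0.5088
χ² = 0.3958 + 0.5088 = 0.9046 ≈ 0.905

0.905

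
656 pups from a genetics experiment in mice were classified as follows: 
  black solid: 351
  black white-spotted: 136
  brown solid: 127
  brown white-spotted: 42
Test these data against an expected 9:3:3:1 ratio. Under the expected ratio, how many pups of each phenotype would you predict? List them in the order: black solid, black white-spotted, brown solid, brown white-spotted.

369, 123, 123, 41

Expected counts for N = 656 under a 9:3:3:1 ratio (total parts = 16):
  black solid: 656 × 9/16 = 369
  black white-spotted: 656 × 3/16 = 123
  brown solid: 656 × 3/16 = 123
  brown white-spotted: 656 × 1/16 = 41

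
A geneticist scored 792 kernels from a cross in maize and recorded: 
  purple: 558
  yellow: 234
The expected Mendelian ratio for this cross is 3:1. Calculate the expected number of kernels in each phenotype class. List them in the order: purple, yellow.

594, 198

The 3:1 ratio has 4 parts, so with N = 792 the expected counts are:
  purple: 792 × 3/4 = 594
  yellow: 792 × 1/4 = 198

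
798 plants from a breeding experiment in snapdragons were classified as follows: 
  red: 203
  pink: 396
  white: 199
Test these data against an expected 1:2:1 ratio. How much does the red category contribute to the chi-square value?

0.061

The 1:2:1 ratio has 4 parts, so with N = 798 the expected counts are:
  red: 798 × 1/4 = 199.5
  pink: 798 × 2/4 = 399
  white: 798 × 1/4 = 199.5
Contribution of red: (203 − 199.5)² / 199.5 = 0.0614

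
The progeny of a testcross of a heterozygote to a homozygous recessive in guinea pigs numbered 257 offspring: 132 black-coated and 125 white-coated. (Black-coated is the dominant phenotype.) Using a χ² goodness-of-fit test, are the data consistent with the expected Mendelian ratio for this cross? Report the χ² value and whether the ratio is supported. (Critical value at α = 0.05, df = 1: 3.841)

A testcross of a heterozygote (Aa × aa) gives a 1:1 phenotypic ratio.
Under the 1:1 hypothesis (Σ ratio = 2, N = 257):
  black-coated: 257 × 1/2 = 128.5
  white-coated: 257 × 1/2 = 128.5
χ² = Σ (O − E)² / E
  black-coated: (132 − 128.5)² / 128.5 = 0.0953
  white-coated: (125 − 128.5)² / 128.5 = 0.0953
χ² = 0.0953 + 0.0953 = 0.1906 ≈ 0.191
Degrees of freedom = 2 − 1 = 1; critical value at α = 0.05 is 3.841.
Since 0.191 < 3.841, we fail to reject the null hypothesis — the data are consistent with the 1:1 ratio.

0.191; consistent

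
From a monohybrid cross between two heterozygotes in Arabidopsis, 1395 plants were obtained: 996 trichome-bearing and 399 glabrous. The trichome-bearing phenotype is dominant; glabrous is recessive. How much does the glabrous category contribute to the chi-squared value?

For a monohybrid cross between heterozygotes with complete dominance, the expected phenotypic ratio is 3:1.
Expected counts for N = 1395 under a 3:1 ratio (total parts = 4):
  trichome-bearing: 1395 × 3/4 = 1046.25
  glabrous: 1395 × 1/4 = 348.75
Contribution of glabrous: (399 − 348.75)² / 348.75 = 7.2403

7.240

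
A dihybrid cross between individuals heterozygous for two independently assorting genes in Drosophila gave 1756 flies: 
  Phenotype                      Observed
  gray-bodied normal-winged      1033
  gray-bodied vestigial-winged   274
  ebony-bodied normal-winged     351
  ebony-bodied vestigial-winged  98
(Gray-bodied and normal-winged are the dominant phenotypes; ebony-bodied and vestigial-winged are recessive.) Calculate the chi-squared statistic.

A dihybrid F₂ with independent assortment and complete dominance at both loci gives a 9:3:3:1 phenotypic ratio.
The 9:3:3:1 ratio has 16 parts, so with N = 1756 the expected counts are:
  gray-bodied normal-winged: 1756 × 9/16 = 987.75
  gray-bodied vestigial-winged: 1756 × 3/16 = 329.25
  ebony-bodied normal-winged: 1756 × 3/16 = 329.25
  ebony-bodied vestigial-winged: 1756 × 1/16 = 109.75
χ² = Σ (O − E)² / E
  gray-bodied normal-winged: (1033 − 987.75)² / 987.75 = 2.0730
  gray-bodied vestigial-winged: (274 − 329.25)² / 329.25 = 9.2713
  ebony-bodied normal-winged: (351 − 329.25)² / 329.25 = 1.4368
  ebony-bodied vestigial-winged: (98 − 109.75)² / 109.75 = 1.2580
χ² = 2.0730 + 9.2713 + 1.4368 + 1.2580 = 14.0391 ≈ 14.039

14.039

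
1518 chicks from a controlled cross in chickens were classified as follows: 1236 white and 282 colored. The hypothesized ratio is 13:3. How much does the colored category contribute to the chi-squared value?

Expected counts for N = 1518 under a 13:3 ratio (total parts = 16):
  white: 1518 × 13/16 = 1233.375
  colored: 1518 × 3/16 = 284.625
Contribution of colored: (282 − 284.625)² / 284.625 = 0.0242

0.024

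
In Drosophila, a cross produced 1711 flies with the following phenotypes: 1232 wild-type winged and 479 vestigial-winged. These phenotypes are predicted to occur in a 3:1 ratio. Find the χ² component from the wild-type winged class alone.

Expected counts for N = 1711 under a 3:1 ratio (total parts = 4):
  wild-type winged: 1711 × 3/4 = 1283.25
  vestigial-winged: 1711 × 1/4 = 427.75
Contribution of wild-type winged: (1232 − 1283.25)² / 1283.25 = 2.0468

2.047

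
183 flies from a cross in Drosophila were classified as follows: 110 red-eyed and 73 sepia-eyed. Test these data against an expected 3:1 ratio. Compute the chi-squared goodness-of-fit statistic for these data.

Under the 3:1 hypothesis (Σ ratio = 4, N = 183):
  red-eyed: 183 × 3/4 = 137.25
  sepia-eyed: 183 × 1/4 = 45.75
χ² = Σ (O − E)² / E
  red-eyed: (110 − 137.25)² / 137.25 = 5.4103
  sepia-eyed: (73 − 45.75)² / 45.75 = 16.2309
χ² = 5.4103 + 16.2309 = 21.6412 ≈ 21.641

21.641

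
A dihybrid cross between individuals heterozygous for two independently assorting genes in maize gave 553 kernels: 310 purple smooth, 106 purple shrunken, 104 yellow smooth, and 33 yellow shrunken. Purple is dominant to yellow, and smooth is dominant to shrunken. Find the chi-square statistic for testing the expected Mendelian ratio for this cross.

0.127

A dihybrid F₂ with independent assortment and complete dominance at both loci gives a 9:3:3:1 phenotypic ratio.
Expected counts for N = 553 under a 9:3:3:1 ratio (total parts = 16):
  purple smooth: 553 × 9/16 = 311.0625
  purple shrunken: 553 × 3/16 = 103.6875
  yellow smooth: 553 × 3/16 = 103.6875
  yellow shrunken: 553 × 1/16 = 34.5625
χ² = Σ (O − E)² / E
  purple smooth: (310 − 311.0625)² / 311.0625 = 0.0036
  purple shrunken: (106 − 103.6875)² / 103.6875 = 0.0516
  yellow smooth: (104 − 103.6875)² / 103.6875 = 0.0009
  yellow shrunken: (33 − 34.5625)² / 34.5625 = 0.0706
χ² = 0.0036 + 0.0516 + 0.0009 + 0.0706 = 0.1267 ≈ 0.127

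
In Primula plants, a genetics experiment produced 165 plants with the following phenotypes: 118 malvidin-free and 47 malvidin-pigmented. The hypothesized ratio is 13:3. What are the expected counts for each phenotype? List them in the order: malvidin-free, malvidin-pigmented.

134.0625, 30.9375

The 13:3 ratio has 16 parts, so with N = 165 the expected counts are:
  malvidin-free: 165 × 13/16 = 134.0625
  malvidin-pigmented: 165 × 3/16 = 30.9375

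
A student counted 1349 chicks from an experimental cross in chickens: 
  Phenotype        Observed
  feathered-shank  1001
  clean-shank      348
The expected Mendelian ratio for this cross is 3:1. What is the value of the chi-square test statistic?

Expected counts for N = 1349 under a 3:1 ratio (total parts = 4):
  feathered-shank: 1349 × 3/4 = 1011.75
  clean-shank: 1349 × 1/4 = 337.25
χ² = Σ (O − E)² / E
  feathered-shank: (1001 − 1011.75)² / 1011.75 = 0.1142
  clean-shank: (348 − 337.25)² / 337.25 = 0.3427
χ² = 0.1142 + 0.3427 = 0.4569 ≈ 0.457

0.457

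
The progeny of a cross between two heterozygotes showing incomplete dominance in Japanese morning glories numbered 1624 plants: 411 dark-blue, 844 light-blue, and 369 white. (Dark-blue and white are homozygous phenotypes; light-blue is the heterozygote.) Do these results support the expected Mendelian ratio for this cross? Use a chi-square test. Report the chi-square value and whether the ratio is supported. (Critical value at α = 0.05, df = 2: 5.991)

With incomplete dominance, a heterozygote × heterozygote cross gives a 1:2:1 phenotypic ratio.
Under the 1:2:1 hypothesis (Σ ratio = 4, N = 1624):
  dark-blue: 1624 × 1/4 = 406
  light-blue: 1624 × 2/4 = 812
  white: 1624 × 1/4 = 406
χ² = Σ (O − E)² / E
  dark-blue: (411 − 406)² / 406 = 0.0616
  light-blue: (844 − 812)² / 812 = 1.2611
  white: (369 − 406)² / 406 = 3.3719
χ² = 0.0616 + 1.2611 + 3.3719 = 4.6946 ≈ 4.695
Degrees of freedom = 3 − 1 = 2; critical value at α = 0.05 is 5.991.
Since 4.695 < 5.991, we fail to reject the null hypothesis — the data are consistent with the 1:2:1 ratio.

4.695; consistent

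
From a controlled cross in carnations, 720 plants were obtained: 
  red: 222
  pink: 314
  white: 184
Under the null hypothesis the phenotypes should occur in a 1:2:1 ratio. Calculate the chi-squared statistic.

The 1:2:1 ratio has 4 parts, so with N = 720 the expected counts are:
  red: 720 × 1/4 = 180
  pink: 720 × 2/4 = 360
  white: 720 × 1/4 = 180
χ² = Σ (O − E)² / E
  red: (222 − 180)² / 180 = 9.8000
  pink: (314 − 360)² / 360 = 5.8778
  white: (184 − 180)² / 180 = 0.0889
χ² = 9.8000 + 5.8778 + 0.0889 = 15.7667 ≈ 15.767

15.767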